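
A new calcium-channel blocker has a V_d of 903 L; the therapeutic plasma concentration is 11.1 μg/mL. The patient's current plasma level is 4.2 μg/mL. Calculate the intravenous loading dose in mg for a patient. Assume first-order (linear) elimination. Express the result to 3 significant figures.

The loading dose fills Vd to the target concentration.
Concentration deficit ΔC = 11.1 − 4.2 = 6.900 mg/L
LD = Vd × ΔC = 903.0 × 6.900 = 6231 mg

6230 mg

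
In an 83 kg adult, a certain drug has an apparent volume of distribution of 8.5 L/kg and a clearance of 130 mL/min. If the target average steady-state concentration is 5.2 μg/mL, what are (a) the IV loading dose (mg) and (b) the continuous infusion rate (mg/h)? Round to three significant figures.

Vd(total) = 83 kg × 8.5 L/kg = 705.5 L
Loading dose = Vd × C = 705.5 × 5.2 = 3669 mg
Convert clearance: 130 mL/min × 60 min/h ÷ 1000 mL/L = 7.800 L/h
Maintenance infusion rate = CL × Css = 7.800 × 5.2 = 40.56 mg/h

(a) 3670 mg; (b) 40.6 mg/h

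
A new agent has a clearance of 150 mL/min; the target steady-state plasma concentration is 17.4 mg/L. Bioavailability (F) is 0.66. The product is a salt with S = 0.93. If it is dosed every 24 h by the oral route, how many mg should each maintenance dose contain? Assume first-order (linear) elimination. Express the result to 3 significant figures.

Convert clearance: 150 mL/min × 60 min/h ÷ 1000 mL/L = 9.000 L/h
D = CL × Css × τ / F / S = 9.000 × 17.4 × 24 / 0.66 / 0.93 = 6123 mg

6120 mg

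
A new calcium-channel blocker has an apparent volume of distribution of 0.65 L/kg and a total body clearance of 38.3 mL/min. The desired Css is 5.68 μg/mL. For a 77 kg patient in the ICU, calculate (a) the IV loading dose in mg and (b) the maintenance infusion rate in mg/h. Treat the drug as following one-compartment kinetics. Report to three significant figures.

Total Vd = 0.65 × 77 = 50.05 L
LD = Vd · C_target = 50.05 × 5.68 = 284.3 mg
CL = 38.3 mL/min × 60/1000 = 2.298 L/h
Infusion rate = 2.298 L/h × 5.68 mg/L = 13.05 mg/h

(a) 284 mg; (b) 13.1 mg/h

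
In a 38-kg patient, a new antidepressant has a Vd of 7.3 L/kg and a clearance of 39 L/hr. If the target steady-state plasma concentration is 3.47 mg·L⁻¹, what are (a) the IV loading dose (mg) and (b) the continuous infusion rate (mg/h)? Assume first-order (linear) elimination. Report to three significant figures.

(a) 963 mg; (b) 135 mg/h

Total Vd = 7.3 × 38 = 277.4 L
Loading: fill Vd to C_target → 277.4 L × 3.47 mg/L = 962.6 mg
Infusion rate = 39.00 L/h × 3.47 mg/L = 135.3 mg/h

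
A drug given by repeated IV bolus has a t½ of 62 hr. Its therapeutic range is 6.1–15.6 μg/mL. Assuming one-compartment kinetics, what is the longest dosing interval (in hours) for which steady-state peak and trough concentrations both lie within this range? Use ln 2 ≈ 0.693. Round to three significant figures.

84.0 h

k = 0.693 / t½ = 0.693 / 62 = 0.01118 h⁻¹
Between IV bolus doses, concentration decays as C = C₀·e^(−kτ), so C_peak/C_trough = e^(kτ).
τ_max = ln(C_peak/C_trough) / k = ln(15.6/6.1) / 0.01118 = 0.9390 / 0.01118 = 83.99 h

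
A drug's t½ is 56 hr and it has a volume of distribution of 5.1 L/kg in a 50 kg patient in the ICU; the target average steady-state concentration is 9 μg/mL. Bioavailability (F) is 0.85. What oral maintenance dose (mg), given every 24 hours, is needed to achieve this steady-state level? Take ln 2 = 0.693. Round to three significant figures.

Vd = 5.1 L/kg × 50 kg = 255.0 L
CL = 0.693 × Vd / t½ = 0.693 × 255.0 / 56 = 3.156 L/h
D = CL × Css × τ / F = 3.156 × 9 × 24 / 0.85 = 802.0 mg

802 mg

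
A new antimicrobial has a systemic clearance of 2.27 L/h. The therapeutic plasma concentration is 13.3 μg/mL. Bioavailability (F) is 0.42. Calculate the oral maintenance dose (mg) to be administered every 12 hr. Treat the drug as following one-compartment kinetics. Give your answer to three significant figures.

863 mg

At steady state, dose per interval replaces the amount cleared in that interval: F·D/τ = CL·Css.
D = CL × Css × τ / F = 2.270 × 13.3 × 12 / 0.42 = 862.6 mg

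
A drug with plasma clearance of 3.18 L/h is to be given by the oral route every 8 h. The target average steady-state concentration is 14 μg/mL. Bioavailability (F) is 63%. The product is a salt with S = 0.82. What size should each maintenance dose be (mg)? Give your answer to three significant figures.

689 mg

D = CL × Css × τ / F / S = 3.180 × 14 × 8 / 0.63 / 0.82 = 689.4 mg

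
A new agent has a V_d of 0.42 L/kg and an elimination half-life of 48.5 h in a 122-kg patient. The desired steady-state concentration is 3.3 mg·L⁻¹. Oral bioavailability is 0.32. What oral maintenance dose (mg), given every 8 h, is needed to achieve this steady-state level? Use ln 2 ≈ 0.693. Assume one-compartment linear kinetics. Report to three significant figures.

Vd = 0.42 L/kg × 122 kg = 51.24 L
CL = 0.693 × Vd / t½ = 0.693 × 51.24 / 48.5 = 0.7322 L/h
D = CL × Css × τ / F = 0.7322 × 3.3 × 8 / 0.32 = 60.41 mg

60.4 mg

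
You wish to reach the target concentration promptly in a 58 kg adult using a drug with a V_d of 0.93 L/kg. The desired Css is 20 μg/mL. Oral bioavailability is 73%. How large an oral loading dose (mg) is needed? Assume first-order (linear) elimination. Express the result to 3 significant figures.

1480 mg

Vd = 0.93 L/kg × 58 kg = 53.94 L
LD = Vd × C / F = 53.94 × 20.00 / 0.73 = 1478 mg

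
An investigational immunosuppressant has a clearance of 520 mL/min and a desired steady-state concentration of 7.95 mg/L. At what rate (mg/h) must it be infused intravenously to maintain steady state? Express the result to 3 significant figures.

248 mg/h

Convert clearance: 520 mL/min × 60 min/h ÷ 1000 mL/L = 31.20 L/h
Infusion rate = CL · Css = 31.20 L/h × 7.95 mg/L = 248.0 mg/h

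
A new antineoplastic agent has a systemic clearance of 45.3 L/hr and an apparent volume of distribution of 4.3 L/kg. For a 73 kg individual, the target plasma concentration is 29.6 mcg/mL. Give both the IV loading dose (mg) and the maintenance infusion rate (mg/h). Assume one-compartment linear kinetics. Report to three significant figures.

(a) 9290 mg; (b) 1340 mg/h

Total Vd = 4.3 × 73 = 313.9 L
LD = Vd · C_target = 313.9 × 29.6 = 9291 mg
Maintenance infusion rate = CL × Css = 45.30 × 29.6 = 1341 mg/h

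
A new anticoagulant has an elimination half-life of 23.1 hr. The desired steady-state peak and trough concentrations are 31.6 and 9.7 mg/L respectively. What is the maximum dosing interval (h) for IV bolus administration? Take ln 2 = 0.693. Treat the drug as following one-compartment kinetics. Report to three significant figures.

k = 0.693 / t½ = 0.693 / 23.1 = 0.03000 h⁻¹
Between IV bolus doses, concentration decays as C = C₀·e^(−kτ), so C_peak/C_trough = e^(kτ).
τ_max = ln(C_peak/C_trough) / k = ln(31.6/9.7) / 0.03000 = 1.181 / 0.03000 = 39.37 h

39.4 h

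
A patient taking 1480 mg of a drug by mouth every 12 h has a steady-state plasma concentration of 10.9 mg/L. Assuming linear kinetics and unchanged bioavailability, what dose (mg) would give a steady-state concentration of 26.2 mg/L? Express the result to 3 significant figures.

3560 mg

For first-order elimination, Css ∝ F·D/(CL·τ); F and CL are unchanged, so Css ∝ D/τ.
D₂ = D₁ × (Css,target / Css,current) = 1480 × 26.2/10.9 = 3557 mg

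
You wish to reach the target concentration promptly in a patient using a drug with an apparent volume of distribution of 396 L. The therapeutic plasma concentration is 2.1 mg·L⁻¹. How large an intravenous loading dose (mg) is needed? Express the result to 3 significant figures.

832 mg

LD = Vd × C = 396.0 × 2.100 = 831.6 mg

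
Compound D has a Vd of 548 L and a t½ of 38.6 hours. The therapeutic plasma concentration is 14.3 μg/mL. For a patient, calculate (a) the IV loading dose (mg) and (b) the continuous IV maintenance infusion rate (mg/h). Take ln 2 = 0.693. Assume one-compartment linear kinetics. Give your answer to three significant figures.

LD = Vd × C = 548.0 × 14.3 = 7836 mg
CL = 0.693 × Vd / t½ = 0.693 × 548.0 / 38.6 = 9.838 L/h
Infusion rate = CL × Css = 9.838 × 14.3 = 140.7 mg/h

(a) 7840 mg; (b) 141 mg/h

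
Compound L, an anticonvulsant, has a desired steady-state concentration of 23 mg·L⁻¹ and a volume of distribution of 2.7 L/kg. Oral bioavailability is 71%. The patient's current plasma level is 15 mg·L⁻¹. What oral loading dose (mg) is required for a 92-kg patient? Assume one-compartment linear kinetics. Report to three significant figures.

2800 mg

Vd = 2.7 L/kg × 92 kg = 248.4 L
The loading dose fills Vd to the target concentration.
Concentration deficit ΔC = 23 − 15 = 8.000 mg/L
LD = Vd × ΔC / F = 248.4 × 8.000 / 0.71 = 2799 mg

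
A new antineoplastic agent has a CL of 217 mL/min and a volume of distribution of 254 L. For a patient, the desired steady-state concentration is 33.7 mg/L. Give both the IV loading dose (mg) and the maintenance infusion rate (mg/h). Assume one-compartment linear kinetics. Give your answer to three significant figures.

Loading dose = Vd × C = 254.0 × 33.7 = 8560 mg
CL = 217 mL/min = 217 × 0.06 = 13.02 L/h
Infusion rate = 13.02 L/h × 33.7 mg/L = 438.8 mg/h

(a) 8560 mg; (b) 439 mg/h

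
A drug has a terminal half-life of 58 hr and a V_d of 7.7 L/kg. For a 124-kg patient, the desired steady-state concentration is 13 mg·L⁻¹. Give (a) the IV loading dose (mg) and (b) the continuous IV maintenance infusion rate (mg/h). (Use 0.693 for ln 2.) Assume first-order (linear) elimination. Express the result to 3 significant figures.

(a) 12400 mg; (b) 148 mg/h

Vd = 7.7 L/kg × 124 kg = 954.8 L
LD = Vd × C = 954.8 × 13 = 12410 mg
CL = 0.693 × Vd / t½ = 0.693 × 954.8 / 58 = 11.41 L/h
Infusion rate = CL × Css = 11.41 × 13 = 148.3 mg/h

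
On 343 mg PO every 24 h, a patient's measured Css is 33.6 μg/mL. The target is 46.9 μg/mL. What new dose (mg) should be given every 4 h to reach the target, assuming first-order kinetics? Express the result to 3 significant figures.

79.8 mg

With linear kinetics, Css is proportional to dose rate (D/τ) at fixed clearance.
D₂ = D₁ × (Css,target / Css,current) × (τ₂/τ₁) = 343 × (46.9/33.6) × (4/24) = 79.80 mg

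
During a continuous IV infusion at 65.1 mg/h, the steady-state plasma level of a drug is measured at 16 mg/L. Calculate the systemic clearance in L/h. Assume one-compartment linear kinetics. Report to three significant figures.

At steady state, infusion rate = CL × Css, so CL = rate / Css.
CL = 65.1 / 16 = 4.069 L/h

4.07 L/h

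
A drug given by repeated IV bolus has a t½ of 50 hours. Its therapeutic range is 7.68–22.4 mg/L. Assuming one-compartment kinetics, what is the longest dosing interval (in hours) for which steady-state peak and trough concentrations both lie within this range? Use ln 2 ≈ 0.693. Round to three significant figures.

k = 0.693 / t½ = 0.693 / 50 = 0.01386 h⁻¹
Between IV bolus doses, concentration decays as C = C₀·e^(−kτ), so C_peak/C_trough = e^(kτ).
τ_max = ln(C_peak/C_trough) / k = ln(22.4/7.68) / 0.01386 = 1.070 / 0.01386 = 77.20 h

77.2 h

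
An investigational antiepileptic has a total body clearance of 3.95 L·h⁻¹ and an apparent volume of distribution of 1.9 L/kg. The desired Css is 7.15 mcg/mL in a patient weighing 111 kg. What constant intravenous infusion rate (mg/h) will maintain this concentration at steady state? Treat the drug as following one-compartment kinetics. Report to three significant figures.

28.2 mg/h

Infusion rate = CL · Css = 3.950 L/h × 7.15 mg/L = 28.24 mg/h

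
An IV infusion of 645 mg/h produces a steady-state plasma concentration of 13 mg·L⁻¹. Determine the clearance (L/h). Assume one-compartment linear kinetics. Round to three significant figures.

49.6 L/h

At steady state, infusion rate = CL × Css, so CL = rate / Css.
CL = 645 / 13 = 49.62 L/h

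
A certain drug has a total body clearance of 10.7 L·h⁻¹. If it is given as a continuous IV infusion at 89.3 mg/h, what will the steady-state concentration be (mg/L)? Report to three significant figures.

8.35 mg/L

Css = rate / CL = 89.3 / 10.70 = 8.346 mg/L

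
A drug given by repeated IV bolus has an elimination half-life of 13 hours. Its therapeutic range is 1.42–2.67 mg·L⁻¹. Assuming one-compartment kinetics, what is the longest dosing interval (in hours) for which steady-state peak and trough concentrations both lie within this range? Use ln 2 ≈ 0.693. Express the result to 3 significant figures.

11.8 h

k = 0.693 / t½ = 0.693 / 13 = 0.05331 h⁻¹
Between IV bolus doses, concentration decays as C = C₀·e^(−kτ), so C_peak/C_trough = e^(kτ).
τ_max = ln(C_peak/C_trough) / k = ln(2.67/1.42) / 0.05331 = 0.6314 / 0.05331 = 11.84 h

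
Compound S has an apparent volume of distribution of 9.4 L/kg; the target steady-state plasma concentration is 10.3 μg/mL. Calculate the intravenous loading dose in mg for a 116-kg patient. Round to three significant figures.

11200 mg

Vd(total) = 116 kg × 9.4 L/kg = 1090 L
The loading dose fills Vd to the target concentration.
LD = Vd × C = 1090 × 10.30 = 11230 mg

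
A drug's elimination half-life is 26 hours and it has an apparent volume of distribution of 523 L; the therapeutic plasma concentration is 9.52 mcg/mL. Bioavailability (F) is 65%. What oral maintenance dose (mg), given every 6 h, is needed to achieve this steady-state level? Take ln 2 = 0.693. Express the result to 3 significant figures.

1230 mg

k = 0.693/26 = 0.02665 h⁻¹, so CL = k·Vd = 0.02665 × 523.0 = 13.94 L/h
D = CL × Css × τ / F = 13.94 × 9.52 × 6 / 0.65 = 1225 mg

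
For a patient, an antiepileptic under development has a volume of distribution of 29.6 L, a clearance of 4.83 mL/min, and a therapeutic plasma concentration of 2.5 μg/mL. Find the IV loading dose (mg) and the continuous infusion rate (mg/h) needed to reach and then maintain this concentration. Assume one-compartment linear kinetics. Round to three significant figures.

(a) 74.0 mg; (b) 0.725 mg/h

Loading dose = Vd × C = 29.60 × 2.5 = 74.00 mg
CL = 4.83 mL/min = 4.83 × 0.06 = 0.2898 L/h
Maintenance: replace elimination → rate = CL × Css = 0.2898 × 2.5 = 0.7245 mg/h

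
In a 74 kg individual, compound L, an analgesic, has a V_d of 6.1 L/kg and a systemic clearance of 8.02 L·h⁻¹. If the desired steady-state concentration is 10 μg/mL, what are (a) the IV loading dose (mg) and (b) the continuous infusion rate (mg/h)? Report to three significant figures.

Total Vd = 6.1 × 74 = 451.4 L
Loading: fill Vd to C_target → 451.4 L × 10 mg/L = 4514 mg
Infusion rate = 8.020 L/h × 10 mg/L = 80.20 mg/h

(a) 4510 mg; (b) 80.2 mg/h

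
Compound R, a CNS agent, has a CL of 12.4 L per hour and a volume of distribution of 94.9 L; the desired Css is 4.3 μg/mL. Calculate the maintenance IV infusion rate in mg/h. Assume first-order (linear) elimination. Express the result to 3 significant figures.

53.3 mg/h

Rate = CL × Css = 12.40 × 4.3 = 53.32 mg/h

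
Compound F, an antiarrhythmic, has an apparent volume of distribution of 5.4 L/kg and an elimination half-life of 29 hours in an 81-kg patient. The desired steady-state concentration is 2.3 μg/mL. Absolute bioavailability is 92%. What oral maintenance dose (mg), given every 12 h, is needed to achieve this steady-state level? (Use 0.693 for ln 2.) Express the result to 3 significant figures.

314 mg

Vd = 5.4 L/kg × 81 kg = 437.4 L
CL = ln 2 · Vd / t½ = 0.693 × 437.4 / 29 = 10.45 L/h
D = CL × Css × τ / F = 10.45 × 2.3 × 12 / 0.92 = 313.5 mg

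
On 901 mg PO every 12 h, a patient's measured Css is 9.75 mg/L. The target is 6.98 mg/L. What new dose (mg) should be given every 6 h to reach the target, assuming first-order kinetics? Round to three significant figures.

323 mg

With linear kinetics, Css is proportional to dose rate (D/τ) at fixed clearance.
D₂ = D₁ × (Css,target / Css,current) × (τ₂/τ₁) = 901 × (6.98/9.75) × (6/12) = 322.5 mg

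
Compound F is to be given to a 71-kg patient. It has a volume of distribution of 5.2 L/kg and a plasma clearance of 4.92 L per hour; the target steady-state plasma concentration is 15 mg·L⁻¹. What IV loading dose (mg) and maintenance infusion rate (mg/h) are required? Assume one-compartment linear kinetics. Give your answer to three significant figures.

Total Vd = 5.2 × 71 = 369.2 L
Loading: fill Vd to C_target → 369.2 L × 15 mg/L = 5538 mg
Maintenance infusion rate = CL × Css = 4.920 × 15 = 73.80 mg/h

(a) 5540 mg; (b) 73.8 mg/h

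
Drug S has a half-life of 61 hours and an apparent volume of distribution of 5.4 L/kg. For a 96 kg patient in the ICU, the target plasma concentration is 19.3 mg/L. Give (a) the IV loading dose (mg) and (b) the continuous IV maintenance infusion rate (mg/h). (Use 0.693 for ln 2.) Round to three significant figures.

Vd = 5.4 L/kg × 96 kg = 518.4 L
LD = Vd × C = 518.4 × 19.3 = 10010 mg
CL = 0.693 × Vd / t½ = 0.693 × 518.4 / 61 = 5.889 L/h
Infusion rate = CL × Css = 5.889 × 19.3 = 113.7 mg/h

(a) 10000 mg; (b) 114 mg/h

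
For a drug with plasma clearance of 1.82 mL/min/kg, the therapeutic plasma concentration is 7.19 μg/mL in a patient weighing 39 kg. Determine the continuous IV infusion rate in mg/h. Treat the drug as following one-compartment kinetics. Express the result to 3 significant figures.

30.6 mg/h

CL = 1.82 mL/min/kg × 39 kg = 70.98 mL/min = 70.98 × 60/1000 = 4.259 L/h
Rate = CL × Css = 4.259 × 7.19 = 30.62 mg/h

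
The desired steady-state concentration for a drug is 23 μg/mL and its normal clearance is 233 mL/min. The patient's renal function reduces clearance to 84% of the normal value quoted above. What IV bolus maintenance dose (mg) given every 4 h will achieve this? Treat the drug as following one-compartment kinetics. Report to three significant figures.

CL = 233 mL/min = 233 × 0.06 = 13.98 L/h
Patient clearance = 0.84 × 13.98 = 11.74 L/h
D = CL × Css × τ = 11.74 × 23 × 4 = 1080 mg

1080 mg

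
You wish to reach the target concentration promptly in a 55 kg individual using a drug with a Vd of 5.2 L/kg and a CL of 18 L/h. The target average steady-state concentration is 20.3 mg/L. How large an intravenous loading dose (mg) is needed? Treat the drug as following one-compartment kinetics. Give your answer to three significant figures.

Total Vd = 5.2 × 55 = 286.0 L
LD is governed by Vd — clearance does not enter the loading-dose calculation.
LD = Vd × C = 286.0 × 20.30 = 5806 mg

5810 mg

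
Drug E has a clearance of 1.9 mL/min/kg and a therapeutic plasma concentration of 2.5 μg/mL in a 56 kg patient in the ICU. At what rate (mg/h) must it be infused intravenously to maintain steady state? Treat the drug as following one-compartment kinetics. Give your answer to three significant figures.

16.0 mg/h

CL = 1.9 mL/min/kg × 56 kg = 106.4 mL/min = 106.4 × 60/1000 = 6.384 L/h
At steady state, infusion rate equals elimination rate: rate in = CL × Css.
R₀ = 6.384 × 2.5 = 15.96 mg/h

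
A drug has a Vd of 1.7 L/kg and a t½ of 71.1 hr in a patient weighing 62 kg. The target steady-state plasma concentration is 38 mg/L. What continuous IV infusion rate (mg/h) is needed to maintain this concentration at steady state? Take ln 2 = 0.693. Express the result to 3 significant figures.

Total Vd = 1.7 × 62 = 105.4 L
CL = 0.693 × Vd / t½ = 0.693 × 105.4 / 71.1 = 1.027 L/h
Infusion rate = CL × Css = 1.027 × 38 = 39.03 mg/h

39.0 mg/h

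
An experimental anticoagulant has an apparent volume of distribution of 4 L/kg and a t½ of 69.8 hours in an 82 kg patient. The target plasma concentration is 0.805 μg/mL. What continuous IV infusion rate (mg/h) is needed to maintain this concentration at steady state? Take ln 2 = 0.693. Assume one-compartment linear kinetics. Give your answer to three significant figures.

Total Vd = 4 × 82 = 328.0 L
CL = ln 2 · Vd / t½ = 0.693 × 328.0 / 69.8 = 3.257 L/h
Infusion rate = CL × Css = 3.257 × 0.805 = 2.622 mg/h

2.62 mg/h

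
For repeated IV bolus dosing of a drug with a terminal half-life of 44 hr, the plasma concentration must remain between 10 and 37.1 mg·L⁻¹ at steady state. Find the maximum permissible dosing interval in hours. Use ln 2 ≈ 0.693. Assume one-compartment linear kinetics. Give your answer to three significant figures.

k = 0.693 / t½ = 0.693 / 44 = 0.01575 h⁻¹
Between IV bolus doses, concentration decays as C = C₀·e^(−kτ), so C_peak/C_trough = e^(kτ).
τ_max = ln(C_peak/C_trough) / k = ln(37.1/10) / 0.01575 = 1.311 / 0.01575 = 83.24 h

83.2 h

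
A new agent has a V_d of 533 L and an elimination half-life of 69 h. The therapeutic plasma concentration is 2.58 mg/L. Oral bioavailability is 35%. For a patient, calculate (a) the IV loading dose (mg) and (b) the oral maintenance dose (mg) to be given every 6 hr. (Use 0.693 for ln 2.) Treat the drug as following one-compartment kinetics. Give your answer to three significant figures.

LD = Vd × C = 533.0 × 2.58 = 1375 mg
CL = 0.693 × Vd / t½ = 0.693 × 533.0 / 69 = 5.353 L/h
D = CL × Css × τ / F = 5.353 × 2.58 × 6 / 0.35 = 236.8 mg

(a) 1380 mg; (b) 237 mg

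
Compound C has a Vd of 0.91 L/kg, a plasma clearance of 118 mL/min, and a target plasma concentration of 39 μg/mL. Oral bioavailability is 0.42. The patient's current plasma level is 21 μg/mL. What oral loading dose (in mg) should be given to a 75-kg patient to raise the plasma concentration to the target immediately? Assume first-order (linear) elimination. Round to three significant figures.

Vd = 0.91 L/kg × 75 kg = 68.25 L
The loading dose fills Vd to the target concentration; clearance is irrelevant here.
Concentration deficit ΔC = 39 − 21 = 18.00 mg/L
LD = Vd × ΔC / F = 68.25 × 18.00 / 0.42 = 2925 mg

2930 mg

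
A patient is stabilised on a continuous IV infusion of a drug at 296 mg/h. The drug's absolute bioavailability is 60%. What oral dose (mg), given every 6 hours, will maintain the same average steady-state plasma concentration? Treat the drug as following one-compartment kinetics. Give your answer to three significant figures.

To maintain the same Css, the systemic dosing rate must be unchanged: F·D/τ = infusion rate.
D = rate × τ / F = 296 × 6 / 0.6 = 2960 mg

2960 mg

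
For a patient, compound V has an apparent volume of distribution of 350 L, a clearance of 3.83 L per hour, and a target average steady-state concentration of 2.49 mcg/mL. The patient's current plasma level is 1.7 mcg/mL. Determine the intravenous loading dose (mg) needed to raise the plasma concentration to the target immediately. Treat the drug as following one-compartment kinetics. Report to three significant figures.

277 mg

Concentration deficit ΔC = 2.49 − 1.7 = 0.7900 mg/L
LD = Vd × ΔC = 350.0 × 0.7900 = 276.5 mg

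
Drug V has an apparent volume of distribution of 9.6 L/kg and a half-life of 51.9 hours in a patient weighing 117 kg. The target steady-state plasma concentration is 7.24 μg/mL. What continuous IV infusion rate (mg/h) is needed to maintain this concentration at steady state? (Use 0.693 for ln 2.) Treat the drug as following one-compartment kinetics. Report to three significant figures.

Total Vd = 9.6 × 117 = 1123 L
CL = 0.693 × Vd / t½ = 0.693 × 1123 / 51.9 = 14.99 L/h
Infusion rate = CL × Css = 14.99 × 7.24 = 108.5 mg/h

109 mg/h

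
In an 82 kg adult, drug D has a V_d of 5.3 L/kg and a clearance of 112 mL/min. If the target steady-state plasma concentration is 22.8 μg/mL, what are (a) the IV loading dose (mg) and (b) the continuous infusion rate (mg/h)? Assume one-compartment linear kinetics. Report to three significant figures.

Vd(total) = 82 kg × 5.3 L/kg = 434.6 L
LD = Vd · C_target = 434.6 × 22.8 = 9909 mg
CL = 112 mL/min × 60/1000 = 6.720 L/h
Maintenance infusion rate = CL × Css = 6.720 × 22.8 = 153.2 mg/h

(a) 9910 mg; (b) 153 mg/h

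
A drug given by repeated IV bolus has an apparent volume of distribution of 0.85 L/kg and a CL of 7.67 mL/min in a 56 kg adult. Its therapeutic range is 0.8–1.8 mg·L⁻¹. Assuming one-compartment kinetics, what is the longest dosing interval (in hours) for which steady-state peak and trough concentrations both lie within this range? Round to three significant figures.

Vd(total) = 56 kg × 0.85 L/kg = 47.60 L
Convert clearance: 7.67 mL/min × 60 min/h ÷ 1000 mL/L = 0.4602 L/h
k = CL / Vd = 0.4602 / 47.60 = 0.009668 h⁻¹
Between IV bolus doses, concentration decays as C = C₀·e^(−kτ), so C_peak/C_trough = e^(kτ).
τ_max = ln(C_peak/C_trough) / k = ln(1.8/0.8) / 0.009668 = 0.8109 / 0.009668 = 83.87 h

83.9 h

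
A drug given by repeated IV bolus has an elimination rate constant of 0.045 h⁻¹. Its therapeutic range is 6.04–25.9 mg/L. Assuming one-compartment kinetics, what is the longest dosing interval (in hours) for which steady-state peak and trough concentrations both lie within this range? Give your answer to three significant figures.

32.4 h

Between IV bolus doses, concentration decays as C = C₀·e^(−kτ), so C_peak/C_trough = e^(kτ).
τ_max = ln(C_peak/C_trough) / k = ln(25.9/6.04) / 0.04500 = 1.456 / 0.04500 = 32.36 h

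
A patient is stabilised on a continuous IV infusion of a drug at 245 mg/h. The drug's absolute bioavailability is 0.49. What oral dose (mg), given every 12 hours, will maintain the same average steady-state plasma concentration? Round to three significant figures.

6000 mg

To maintain the same Css, the systemic dosing rate must be unchanged: F·D/τ = infusion rate.
D = rate × τ / F = 245 × 12 / 0.49 = 6000 mg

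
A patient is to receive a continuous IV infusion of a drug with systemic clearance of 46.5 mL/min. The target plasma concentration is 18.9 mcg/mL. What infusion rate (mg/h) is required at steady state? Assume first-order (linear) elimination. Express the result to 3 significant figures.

Convert clearance: 46.5 mL/min × 60 min/h ÷ 1000 mL/L = 2.790 L/h
Rate = CL × Css = 2.790 × 18.9 = 52.73 mg/h

52.7 mg/h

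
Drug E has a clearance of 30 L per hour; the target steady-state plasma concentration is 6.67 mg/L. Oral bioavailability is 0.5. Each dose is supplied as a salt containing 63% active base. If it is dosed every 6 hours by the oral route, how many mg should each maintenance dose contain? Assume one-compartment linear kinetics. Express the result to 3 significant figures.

3810 mg

At steady state, dose per interval replaces the amount cleared in that interval: F·S·D/τ = CL·Css.
D = CL × Css × τ / F / S = 30.00 × 6.67 × 6 / 0.5 / 0.63 = 3811 mg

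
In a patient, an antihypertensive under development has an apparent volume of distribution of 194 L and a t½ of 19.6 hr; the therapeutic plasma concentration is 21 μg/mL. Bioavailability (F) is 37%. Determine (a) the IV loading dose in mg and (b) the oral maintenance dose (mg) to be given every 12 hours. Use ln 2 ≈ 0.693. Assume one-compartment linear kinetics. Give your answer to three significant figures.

LD = Vd × C = 194.0 × 21 = 4074 mg
CL = 0.693 × Vd / t½ = 0.693 × 194.0 / 19.6 = 6.859 L/h
D = CL × Css × τ / F = 6.859 × 21 × 12 / 0.37 = 4672 mg

(a) 4070 mg; (b) 4670 mg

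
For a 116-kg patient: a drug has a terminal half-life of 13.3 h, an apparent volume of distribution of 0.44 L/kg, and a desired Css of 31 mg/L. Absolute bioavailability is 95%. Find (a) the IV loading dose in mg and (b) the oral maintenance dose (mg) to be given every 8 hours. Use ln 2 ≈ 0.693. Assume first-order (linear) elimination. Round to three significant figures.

Vd(total) = 116 kg × 0.44 L/kg = 51.04 L
LD = Vd × C = 51.04 × 31 = 1582 mg
CL = 0.693 × Vd / t½ = 0.693 × 51.04 / 13.3 = 2.659 L/h
D = CL × Css × τ / F = 2.659 × 31 × 8 / 0.95 = 694.1 mg

(a) 1580 mg; (b) 694 mg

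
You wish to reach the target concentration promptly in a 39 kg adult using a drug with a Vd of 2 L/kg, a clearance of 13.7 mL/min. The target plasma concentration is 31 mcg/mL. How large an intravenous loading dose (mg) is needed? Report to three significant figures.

2420 mg

Vd(total) = 39 kg × 2 L/kg = 78.00 L
The loading dose fills Vd to the target concentration.
LD = Vd × C = 78.00 × 31.00 = 2418 mg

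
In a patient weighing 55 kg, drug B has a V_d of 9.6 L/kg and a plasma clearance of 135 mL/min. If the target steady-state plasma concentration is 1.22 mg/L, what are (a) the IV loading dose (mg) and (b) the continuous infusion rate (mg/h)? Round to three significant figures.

Vd(total) = 55 kg × 9.6 L/kg = 528.0 L
Loading: fill Vd to C_target → 528.0 L × 1.22 mg/L = 644.2 mg
CL = 135 mL/min = 135 × 0.06 = 8.100 L/h
Maintenance: replace elimination → rate = CL × Css = 8.100 × 1.22 = 9.882 mg/h

(a) 644 mg; (b) 9.88 mg/h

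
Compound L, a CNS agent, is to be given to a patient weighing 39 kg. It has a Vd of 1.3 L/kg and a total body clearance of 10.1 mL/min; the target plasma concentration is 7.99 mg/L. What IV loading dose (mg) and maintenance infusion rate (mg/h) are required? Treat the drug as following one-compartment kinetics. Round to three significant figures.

Total Vd = 1.3 × 39 = 50.70 L
Loading: fill Vd to C_target → 50.70 L × 7.99 mg/L = 405.1 mg
CL = 10.1 mL/min × 60/1000 = 0.6060 L/h
Infusion rate = 0.6060 L/h × 7.99 mg/L = 4.842 mg/h

(a) 405 mg; (b) 4.84 mg/h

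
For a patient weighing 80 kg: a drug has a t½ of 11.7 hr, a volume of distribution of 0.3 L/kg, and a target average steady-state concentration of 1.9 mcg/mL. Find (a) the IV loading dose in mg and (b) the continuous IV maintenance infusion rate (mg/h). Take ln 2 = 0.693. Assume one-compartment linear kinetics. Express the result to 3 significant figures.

Vd(total) = 80 kg × 0.3 L/kg = 24.00 L
LD = Vd × C = 24.00 × 1.9 = 45.60 mg
CL = 0.693 × Vd / t½ = 0.693 × 24.00 / 11.7 = 1.422 L/h
Infusion rate = CL × Css = 1.422 × 1.9 = 2.702 mg/h

(a) 45.6 mg; (b) 2.70 mg/h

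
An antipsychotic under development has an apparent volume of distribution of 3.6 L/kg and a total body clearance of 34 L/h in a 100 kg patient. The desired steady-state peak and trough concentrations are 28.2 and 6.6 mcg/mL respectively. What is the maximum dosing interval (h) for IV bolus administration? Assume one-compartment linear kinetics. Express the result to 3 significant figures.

Total Vd = 3.6 × 100 = 360.0 L
k = CL / Vd = 34.00 / 360.0 = 0.09444 h⁻¹
Between IV bolus doses, concentration decays as C = C₀·e^(−kτ), so C_peak/C_trough = e^(kτ).
τ_max = ln(C_peak/C_trough) / k = ln(28.2/6.6) / 0.09444 = 1.452 / 0.09444 = 15.37 h

15.4 h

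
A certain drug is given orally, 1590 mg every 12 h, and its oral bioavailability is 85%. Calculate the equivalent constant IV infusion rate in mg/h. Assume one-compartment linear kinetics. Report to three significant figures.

Equivalent systemic input: infusion rate = F·D/τ.
Rate = 0.85 × 1590 / 12 = 112.6 mg/h

113 mg/h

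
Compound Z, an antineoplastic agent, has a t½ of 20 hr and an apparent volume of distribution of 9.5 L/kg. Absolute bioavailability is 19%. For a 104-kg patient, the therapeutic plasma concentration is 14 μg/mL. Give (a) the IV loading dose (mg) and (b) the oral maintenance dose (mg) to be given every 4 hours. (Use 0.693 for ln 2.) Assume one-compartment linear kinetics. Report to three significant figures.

Total Vd = 9.5 × 104 = 988.0 L
LD = Vd × C = 988.0 × 14 = 13830 mg
CL = 0.693 × Vd / t½ = 0.693 × 988.0 / 20 = 34.23 L/h
D = CL × Css × τ / F = 34.23 × 14 × 4 / 0.19 = 10090 mg

(a) 13800 mg; (b) 10100 mg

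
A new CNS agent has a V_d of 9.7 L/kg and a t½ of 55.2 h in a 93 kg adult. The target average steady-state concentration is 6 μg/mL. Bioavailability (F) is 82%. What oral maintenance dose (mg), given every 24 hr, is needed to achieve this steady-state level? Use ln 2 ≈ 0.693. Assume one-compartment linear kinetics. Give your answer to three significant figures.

Total Vd = 9.7 × 93 = 902.1 L
CL = 0.693 × Vd / t½ = 0.693 × 902.1 / 55.2 = 11.33 L/h
D = CL × Css × τ / F = 11.33 × 6 × 24 / 0.82 = 1990 mg

1990 mg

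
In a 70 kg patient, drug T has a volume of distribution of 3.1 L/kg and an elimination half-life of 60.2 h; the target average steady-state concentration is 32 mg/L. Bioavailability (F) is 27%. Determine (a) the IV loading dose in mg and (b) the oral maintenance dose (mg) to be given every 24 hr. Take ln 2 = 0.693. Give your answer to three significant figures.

Vd(total) = 70 kg × 3.1 L/kg = 217.0 L
LD = Vd × C = 217.0 × 32 = 6944 mg
CL = 0.693 × Vd / t½ = 0.693 × 217.0 / 60.2 = 2.498 L/h
D = CL × Css × τ / F = 2.498 × 32 × 24 / 0.27 = 7105 mg

(a) 6940 mg; (b) 7110 mg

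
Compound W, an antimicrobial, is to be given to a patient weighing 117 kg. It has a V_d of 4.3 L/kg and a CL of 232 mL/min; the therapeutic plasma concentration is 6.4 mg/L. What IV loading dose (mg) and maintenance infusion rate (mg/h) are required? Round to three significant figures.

(a) 3220 mg; (b) 89.1 mg/h

Vd(total) = 117 kg × 4.3 L/kg = 503.1 L
Loading: fill Vd to C_target → 503.1 L × 6.4 mg/L = 3220 mg
CL = 232 mL/min = 232 × 0.06 = 13.92 L/h
Maintenance: replace elimination → rate = CL × Css = 13.92 × 6.4 = 89.09 mg/h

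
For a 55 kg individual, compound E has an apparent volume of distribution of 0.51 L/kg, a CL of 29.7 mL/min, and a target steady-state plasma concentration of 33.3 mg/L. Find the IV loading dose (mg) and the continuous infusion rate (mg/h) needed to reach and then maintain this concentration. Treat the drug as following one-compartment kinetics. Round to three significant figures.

Total Vd = 0.51 × 55 = 28.05 L
LD = Vd · C_target = 28.05 × 33.3 = 934.1 mg
CL = 29.7 mL/min = 29.7 × 0.06 = 1.782 L/h
Maintenance: replace elimination → rate = CL × Css = 1.782 × 33.3 = 59.34 mg/h

(a) 934 mg; (b) 59.3 mg/h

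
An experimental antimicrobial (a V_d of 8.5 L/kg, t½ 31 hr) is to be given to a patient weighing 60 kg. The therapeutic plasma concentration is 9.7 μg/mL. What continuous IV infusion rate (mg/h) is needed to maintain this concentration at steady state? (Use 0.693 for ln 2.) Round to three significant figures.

111 mg/h

Vd = 8.5 L/kg × 60 kg = 510.0 L
CL = ln 2 · Vd / t½ = 0.693 × 510.0 / 31 = 11.40 L/h
Infusion rate = CL × Css = 11.40 × 9.7 = 110.6 mg/h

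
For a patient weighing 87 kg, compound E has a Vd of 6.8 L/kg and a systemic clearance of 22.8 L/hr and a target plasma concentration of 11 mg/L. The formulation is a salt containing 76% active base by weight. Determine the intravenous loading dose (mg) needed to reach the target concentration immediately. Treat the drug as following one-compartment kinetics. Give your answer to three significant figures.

Vd(total) = 87 kg × 6.8 L/kg = 591.6 L
The loading dose fills Vd to the target concentration.
LD = Vd × C / S = 591.6 × 11.00 / 0.76 = 8563 mg

8560 mg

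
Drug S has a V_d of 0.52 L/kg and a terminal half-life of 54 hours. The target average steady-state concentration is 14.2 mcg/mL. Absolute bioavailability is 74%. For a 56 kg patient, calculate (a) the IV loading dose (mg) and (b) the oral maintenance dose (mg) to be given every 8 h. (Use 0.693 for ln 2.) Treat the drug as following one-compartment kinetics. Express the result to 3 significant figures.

(a) 414 mg; (b) 57.4 mg

Vd(total) = 56 kg × 0.52 L/kg = 29.12 L
LD = Vd × C = 29.12 × 14.2 = 413.5 mg
CL = 0.693 × Vd / t½ = 0.693 × 29.12 / 54 = 0.3737 L/h
D = CL × Css × τ / F = 0.3737 × 14.2 × 8 / 0.74 = 57.37 mg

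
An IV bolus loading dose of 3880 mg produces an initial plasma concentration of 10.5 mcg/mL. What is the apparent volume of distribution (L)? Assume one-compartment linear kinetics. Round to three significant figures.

Immediately after an IV bolus, C₀ = Dose / Vd, so Vd = Dose / C₀.
Vd = 3880 / 10.5 = 369.5 L

370 L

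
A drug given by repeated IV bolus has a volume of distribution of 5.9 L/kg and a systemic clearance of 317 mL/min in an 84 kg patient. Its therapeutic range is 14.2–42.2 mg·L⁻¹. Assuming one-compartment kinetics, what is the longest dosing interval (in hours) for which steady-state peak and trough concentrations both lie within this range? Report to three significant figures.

Vd = 5.9 L/kg × 84 kg = 495.6 L
Convert clearance: 317 mL/min × 60 min/h ÷ 1000 mL/L = 19.02 L/h
k = CL / Vd = 19.02 / 495.6 = 0.03838 h⁻¹
Between IV bolus doses, concentration decays as C = C₀·e^(−kτ), so C_peak/C_trough = e^(kτ).
τ_max = ln(C_peak/C_trough) / k = ln(42.2/14.2) / 0.03838 = 1.089 / 0.03838 = 28.37 h

28.4 h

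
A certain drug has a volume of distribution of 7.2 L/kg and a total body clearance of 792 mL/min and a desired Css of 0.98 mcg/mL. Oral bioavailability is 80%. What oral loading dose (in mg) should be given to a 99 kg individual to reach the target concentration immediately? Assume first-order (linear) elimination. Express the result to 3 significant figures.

873 mg

Vd(total) = 99 kg × 7.2 L/kg = 712.8 L
LD = Vd × C / F = 712.8 × 0.9800 / 0.8 = 873.2 mg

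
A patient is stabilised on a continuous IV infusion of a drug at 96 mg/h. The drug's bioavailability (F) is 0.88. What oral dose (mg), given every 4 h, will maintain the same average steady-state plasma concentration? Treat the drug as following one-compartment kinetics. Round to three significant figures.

436 mg

To maintain the same Css, the systemic dosing rate must be unchanged: F·D/τ = infusion rate.
D = rate × τ / F = 96 × 4 / 0.88 = 436.4 mg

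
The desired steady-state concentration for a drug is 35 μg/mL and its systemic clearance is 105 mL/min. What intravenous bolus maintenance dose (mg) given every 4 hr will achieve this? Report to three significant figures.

882 mg

CL = 105 mL/min × 60/1000 = 6.300 L/h
D = CL × Css × τ = 6.300 × 35 × 4 = 882.0 mg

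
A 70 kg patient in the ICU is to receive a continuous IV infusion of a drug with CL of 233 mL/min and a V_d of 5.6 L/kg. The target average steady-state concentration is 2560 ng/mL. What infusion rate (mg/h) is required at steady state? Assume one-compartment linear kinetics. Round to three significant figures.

35.8 mg/h

CL = 233 mL/min = 233 × 0.06 = 13.98 L/h
C = 2560 ng/mL = 2.560 mg/L
At steady state, infusion rate equals elimination rate: rate in = CL × Css.
Infusion rate = CL · Css = 13.98 L/h × 2.56 mg/L = 35.79 mg/h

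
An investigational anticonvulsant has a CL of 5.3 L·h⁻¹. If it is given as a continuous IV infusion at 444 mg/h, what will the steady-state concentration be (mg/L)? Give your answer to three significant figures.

Css = rate / CL = 444 / 5.300 = 83.77 mg/L

83.8 mg/L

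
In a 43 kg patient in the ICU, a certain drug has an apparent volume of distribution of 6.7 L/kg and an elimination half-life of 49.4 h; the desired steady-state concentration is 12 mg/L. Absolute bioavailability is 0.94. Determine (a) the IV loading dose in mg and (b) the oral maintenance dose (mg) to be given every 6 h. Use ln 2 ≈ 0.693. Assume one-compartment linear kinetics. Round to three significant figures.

Vd = 6.7 L/kg × 43 kg = 288.1 L
LD = Vd × C = 288.1 × 12 = 3457 mg
CL = 0.693 × Vd / t½ = 0.693 × 288.1 / 49.4 = 4.042 L/h
D = CL × Css × τ / F = 4.042 × 12 × 6 / 0.94 = 309.6 mg

(a) 3460 mg; (b) 310 mg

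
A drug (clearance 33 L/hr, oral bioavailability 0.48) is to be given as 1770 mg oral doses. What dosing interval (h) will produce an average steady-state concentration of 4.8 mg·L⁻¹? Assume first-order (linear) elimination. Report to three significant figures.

F·D/τ = CL·Css → τ = F·D / (CL·Css).
τ = 0.48 × 1770 / (33 × 4.8) = 5.364 h

5.36 h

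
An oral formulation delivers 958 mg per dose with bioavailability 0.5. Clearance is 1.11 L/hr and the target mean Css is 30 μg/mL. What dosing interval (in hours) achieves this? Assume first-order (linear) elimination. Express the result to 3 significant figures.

F·D/τ = CL·Css → τ = F·D / (CL·Css).
τ = 0.5 × 958 / (1.11 × 30) = 14.38 h

14.4 h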